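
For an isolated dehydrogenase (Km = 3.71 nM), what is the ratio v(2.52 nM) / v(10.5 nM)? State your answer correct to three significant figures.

0.547

Since Vmax cancels, v₂/v₁ = [S]₂(Km+[S]₁) / [S]₁(Km+[S]₂).
= 2.52×(3.71+10.5) / (10.5×(3.71+2.52)) = 35.81/65.42 = 0.547.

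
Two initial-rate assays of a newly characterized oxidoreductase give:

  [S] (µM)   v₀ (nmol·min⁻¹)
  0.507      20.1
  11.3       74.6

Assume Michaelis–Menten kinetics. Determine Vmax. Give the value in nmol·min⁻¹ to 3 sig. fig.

85.5 nmol·min⁻¹

From v = Vmax[S]/(Km+[S]), each point gives Vmax = v(Km+[S])/[S].
Equating: 20.1(Km+0.507)/0.507 = 74.6(Km+11.3)/11.3.
39.64·Km + 20.1 = 6.602·Km + 74.6, so (39.64 − 6.602)·Km = 74.6 − 20.1.
Km = 54.50/33.04 = 1.65 µM; then Vmax = 20.1(1.65+0.507)/0.507 = 85.5 nmol·min⁻¹.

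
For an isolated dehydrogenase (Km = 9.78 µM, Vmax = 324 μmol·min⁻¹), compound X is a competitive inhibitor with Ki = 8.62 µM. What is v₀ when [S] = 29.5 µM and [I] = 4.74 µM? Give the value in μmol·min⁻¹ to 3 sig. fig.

214 μmol·min⁻¹

With α = 1 + [I]/Ki = 1 + 4.74/8.62 = 1.550, the competitive rate law is v = Vmax[S] / (αKm + [S]).
v = 324×29.5 / (1.550×9.78 + 29.5) = 9558/44.66 = 214 μmol·min⁻¹.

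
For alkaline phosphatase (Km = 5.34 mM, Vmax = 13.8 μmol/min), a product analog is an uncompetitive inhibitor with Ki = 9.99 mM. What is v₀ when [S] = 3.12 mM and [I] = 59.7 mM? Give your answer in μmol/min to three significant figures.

With α = 1 + [I]/Ki = 1 + 59.7/9.99 = 6.976, the uncompetitive rate law is v = (Vmax/α)·[S] / (Km/α + [S]).
v = (13.8/6.976)×3.12 / (5.34/6.976 + 3.12) = 6.172/3.885 = 1.59 μmol/min.

1.59 μmol/min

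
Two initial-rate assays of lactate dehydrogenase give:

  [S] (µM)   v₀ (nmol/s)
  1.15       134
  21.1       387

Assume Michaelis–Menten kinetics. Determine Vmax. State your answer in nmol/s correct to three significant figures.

434 nmol/s

In reciprocal form, 1/v = (Km/Vmax)·(1/[S]) + 1/Vmax. The two points give (1/[S], 1/v) = (0.8696, 0.007463) and (0.04739, 0.002584).
Slope = (0.007463 − 0.002584)/(0.8696 − 0.04739) = 0.005934; intercept = 0.007463 − 0.005934×0.8696 = 0.002303.
Vmax = 1/intercept = 434 nmol/s; Km = slope × Vmax = 0.005934 × 434 = 2.58 µM.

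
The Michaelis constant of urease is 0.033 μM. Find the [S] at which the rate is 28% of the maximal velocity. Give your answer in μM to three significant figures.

v/Vmax = [S]/(Km+[S]) = 0.28, so [S] = Km·0.28/(1 − 0.28) = 0.033 × 0.3889.
[S] = 0.0128 μM.

0.0128 μM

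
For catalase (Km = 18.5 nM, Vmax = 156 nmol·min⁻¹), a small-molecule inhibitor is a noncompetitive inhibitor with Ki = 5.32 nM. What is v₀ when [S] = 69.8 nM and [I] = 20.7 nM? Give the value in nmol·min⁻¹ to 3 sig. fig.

With α = 1 + [I]/Ki = 1 + 20.7/5.32 = 4.891, the noncompetitive rate law is v = (Vmax/α)·[S] / (Km + [S]).
v = (156/4.891)×69.8 / (18.5 + 69.8) = 2226/88.30 = 25.2 nmol·min⁻¹.

25.2 nmol·min⁻¹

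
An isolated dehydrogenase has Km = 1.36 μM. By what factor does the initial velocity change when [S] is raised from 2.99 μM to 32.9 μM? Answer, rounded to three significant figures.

The fractional saturations are [S]/(Km+[S]) = 2.99/4.350 = 0.6874 and 32.9/34.26 = 0.9603.
v₂/v₁ is just their ratio: 0.9603/0.6874 = 1.40.

1.40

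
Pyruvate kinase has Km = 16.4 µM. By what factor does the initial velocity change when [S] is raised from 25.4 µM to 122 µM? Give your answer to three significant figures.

Since Vmax cancels, v₂/v₁ = [S]₂(Km+[S]₁) / [S]₁(Km+[S]₂).
= 122×(16.4+25.4) / (25.4×(16.4+122)) = 5100/3515 = 1.45.

1.45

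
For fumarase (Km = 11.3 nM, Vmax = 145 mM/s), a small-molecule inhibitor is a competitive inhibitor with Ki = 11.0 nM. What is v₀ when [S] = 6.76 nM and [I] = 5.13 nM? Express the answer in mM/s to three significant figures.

α = 1 + [I]/Ki = 1 + 5.13/11.0 = 1.466.
For a competitive inhibitor, Vmax is unchanged and the apparent Km becomes α·Km: Km,app = 16.6 nM, Vmax,app = 145 mM/s.
v = Vmax,app·[S]/(Km,app + [S]) = 145 × 6.76/(16.6 + 6.76) = 42.0 mM/s.

42.0 mM/s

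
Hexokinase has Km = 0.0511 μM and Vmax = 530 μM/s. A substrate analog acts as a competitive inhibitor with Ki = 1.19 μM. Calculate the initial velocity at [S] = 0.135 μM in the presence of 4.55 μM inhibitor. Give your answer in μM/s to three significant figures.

With α = 1 + [I]/Ki = 1 + 4.55/1.19 = 4.824, the competitive rate law is v = Vmax[S] / (αKm + [S]).
v = 530×0.135 / (4.824×0.0511 + 0.135) = 71.55/0.3815 = 188 μM/s.

188 μM/s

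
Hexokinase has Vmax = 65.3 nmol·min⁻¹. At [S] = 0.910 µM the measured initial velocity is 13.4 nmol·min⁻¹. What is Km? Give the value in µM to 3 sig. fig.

3.52 µM

v/Vmax = 13.4/65.3 = 0.2052 = [S]/(Km+[S]).
So Km + [S] = [S]/0.2052 = 4.435 µM, giving Km = 4.435 − 0.910 = 3.52 µM.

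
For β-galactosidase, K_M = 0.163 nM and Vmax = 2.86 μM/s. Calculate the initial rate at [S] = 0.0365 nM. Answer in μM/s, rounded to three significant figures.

0.523 μM/s

[S]/(Km+[S]) = 0.0365/0.1995 = 0.1830, the fractional saturation.
v = 0.1830 × Vmax = 0.1830 × 2.86 = 0.523 μM/s.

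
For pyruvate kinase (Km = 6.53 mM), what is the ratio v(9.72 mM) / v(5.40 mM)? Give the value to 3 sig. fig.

1.32

The fractional saturations are [S]/(Km+[S]) = 5.40/11.93 = 0.4526 and 9.72/16.25 = 0.5982.
v₂/v₁ is just their ratio: 0.5982/0.4526 = 1.32.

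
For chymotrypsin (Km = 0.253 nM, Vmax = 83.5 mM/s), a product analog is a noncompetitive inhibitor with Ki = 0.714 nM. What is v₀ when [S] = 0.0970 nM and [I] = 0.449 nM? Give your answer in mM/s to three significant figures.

14.2 mM/s

With α = 1 + [I]/Ki = 1 + 0.449/0.714 = 1.629, the noncompetitive rate law is v = (Vmax/α)·[S] / (Km + [S]).
v = (83.5/1.629)×0.0970 / (0.253 + 0.0970) = 4.973/0.3500 = 14.2 mM/s.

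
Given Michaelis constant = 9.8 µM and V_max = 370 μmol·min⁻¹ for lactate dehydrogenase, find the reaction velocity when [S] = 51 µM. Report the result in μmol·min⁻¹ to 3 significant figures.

310 μmol·min⁻¹

[S]/(Km+[S]) = 51/60.80 = 0.8388, the fractional saturation.
v = 0.8388 × Vmax = 0.8388 × 370 = 310 μmol·min⁻¹.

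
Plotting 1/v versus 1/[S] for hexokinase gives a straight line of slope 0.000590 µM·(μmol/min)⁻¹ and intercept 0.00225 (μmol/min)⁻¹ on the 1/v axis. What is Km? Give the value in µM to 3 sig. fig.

0.262 µM

y-intercept = 1/Vmax ⇒ Vmax = 444 μmol/min; slope = Km/Vmax ⇒ Km = slope × Vmax.
Km = 0.000590 × 444 = 0.262 µM.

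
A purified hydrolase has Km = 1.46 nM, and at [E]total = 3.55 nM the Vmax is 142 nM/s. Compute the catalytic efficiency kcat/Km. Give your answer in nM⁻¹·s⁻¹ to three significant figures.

27.4 nM⁻¹·s⁻¹

kcat = Vmax/[E]total = 142/3.55 = 40.0 s⁻¹.
kcat/Km = 40.0/1.46 = 27.4 nM⁻¹·s⁻¹.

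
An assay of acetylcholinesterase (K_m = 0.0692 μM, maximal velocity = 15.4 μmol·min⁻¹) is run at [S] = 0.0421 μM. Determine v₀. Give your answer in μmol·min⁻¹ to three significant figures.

v = Vmax·[S]/(Km + [S]) = 15.4 × 0.0421 / (0.0692 + 0.0421)
  = 0.6483 / 0.1113 = 5.83 μmol·min⁻¹.

5.83 μmol·min⁻¹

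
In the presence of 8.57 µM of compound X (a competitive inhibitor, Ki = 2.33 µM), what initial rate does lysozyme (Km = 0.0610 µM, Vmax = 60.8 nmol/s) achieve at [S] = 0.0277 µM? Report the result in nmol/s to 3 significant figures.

With α = 1 + [I]/Ki = 1 + 8.57/2.33 = 4.678, the competitive rate law is v = Vmax[S] / (αKm + [S]).
v = 60.8×0.0277 / (4.678×0.0610 + 0.0277) = 1.684/0.3131 = 5.38 nmol/s.

5.38 nmol/s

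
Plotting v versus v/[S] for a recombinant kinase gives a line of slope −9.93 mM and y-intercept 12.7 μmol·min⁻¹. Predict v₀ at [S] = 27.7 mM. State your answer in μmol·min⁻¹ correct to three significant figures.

In the Eadie–Hofstee form v = Vmax − Km·(v/[S]), the slope is −Km and the intercept is Vmax, so Km = 9.93 mM and Vmax = 12.7 μmol·min⁻¹.
v = 12.7 × 27.7/(9.93 + 27.7) = 9.35 μmol·min⁻¹.

9.35 μmol·min⁻¹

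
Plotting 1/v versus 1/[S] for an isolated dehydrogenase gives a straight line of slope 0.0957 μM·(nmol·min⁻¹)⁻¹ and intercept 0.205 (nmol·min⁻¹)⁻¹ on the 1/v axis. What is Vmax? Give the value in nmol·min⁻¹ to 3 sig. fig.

4.88 nmol·min⁻¹

The y-intercept of a Lineweaver–Burk plot equals 1/Vmax, so Vmax = 1/0.205 = 4.88 nmol·min⁻¹.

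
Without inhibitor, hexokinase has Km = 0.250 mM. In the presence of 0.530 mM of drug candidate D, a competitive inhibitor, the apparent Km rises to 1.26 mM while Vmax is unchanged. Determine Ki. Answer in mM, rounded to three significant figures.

0.131 mM

Competitive: Km,app = α·Km with α = 1 + [I]/Ki.
α = Km,app/Km = 1.26/0.250 = 5.040.
Since α = 1 + [I]/Ki, [I]/Ki = 5.040 − 1 = 4.040 and Ki = 0.530/4.040 = 0.131 mM.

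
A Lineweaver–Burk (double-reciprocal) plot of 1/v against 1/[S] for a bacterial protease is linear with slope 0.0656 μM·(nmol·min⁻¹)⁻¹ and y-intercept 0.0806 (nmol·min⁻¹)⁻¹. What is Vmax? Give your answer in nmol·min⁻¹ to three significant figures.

The y-intercept of a Lineweaver–Burk plot equals 1/Vmax, so Vmax = 1/0.0806 = 12.4 nmol·min⁻¹.

12.4 nmol·min⁻¹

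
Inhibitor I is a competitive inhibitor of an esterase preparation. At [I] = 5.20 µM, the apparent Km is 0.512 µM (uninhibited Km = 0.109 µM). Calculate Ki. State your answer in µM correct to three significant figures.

1.41 µM

Competitive: Km,app = α·Km with α = 1 + [I]/Ki.
α = Km,app/Km = 0.512/0.109 = 4.697.
Ki = [I]/(α − 1) = 5.20/3.697 = 1.41 µM.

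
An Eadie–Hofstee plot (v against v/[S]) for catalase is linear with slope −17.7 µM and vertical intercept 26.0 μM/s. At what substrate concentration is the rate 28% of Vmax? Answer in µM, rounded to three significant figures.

The Eadie–Hofstee slope gives Km = 17.7 µM (slope = −Km).
v/Vmax = [S]/(Km+[S]) = 0.28 ⇒ [S] = Km·0.28/(1−0.28) = 17.7 × 0.3889 = 6.88 µM.

6.88 µM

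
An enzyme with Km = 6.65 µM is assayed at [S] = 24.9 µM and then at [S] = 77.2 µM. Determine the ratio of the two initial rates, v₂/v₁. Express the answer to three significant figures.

Since Vmax cancels, v₂/v₁ = [S]₂(Km+[S]₁) / [S]₁(Km+[S]₂).
= 77.2×(6.65+24.9) / (24.9×(6.65+77.2)) = 2436/2088 = 1.17.

1.17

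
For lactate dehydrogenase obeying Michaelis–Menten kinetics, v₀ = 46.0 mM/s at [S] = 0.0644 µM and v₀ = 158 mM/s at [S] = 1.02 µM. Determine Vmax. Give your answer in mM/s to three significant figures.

189 mM/s

In reciprocal form, 1/v = (Km/Vmax)·(1/[S]) + 1/Vmax. The two points give (1/[S], 1/v) = (15.53, 0.02174) and (0.9804, 0.006329).
Slope = (0.02174 − 0.006329)/(15.53 − 0.9804) = 0.001059; intercept = 0.02174 − 0.001059×15.53 = 0.005291.
Vmax = 1/intercept = 189 mM/s; Km = slope × Vmax = 0.001059 × 189 = 0.200 µM.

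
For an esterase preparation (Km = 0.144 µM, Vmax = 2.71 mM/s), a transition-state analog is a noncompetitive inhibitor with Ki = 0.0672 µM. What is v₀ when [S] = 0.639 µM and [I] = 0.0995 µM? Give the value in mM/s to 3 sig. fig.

0.892 mM/s

With α = 1 + [I]/Ki = 1 + 0.0995/0.0672 = 2.481, the noncompetitive rate law is v = (Vmax/α)·[S] / (Km + [S]).
v = (2.71/2.481)×0.639 / (0.144 + 0.639) = 0.6981/0.7830 = 0.892 mM/s.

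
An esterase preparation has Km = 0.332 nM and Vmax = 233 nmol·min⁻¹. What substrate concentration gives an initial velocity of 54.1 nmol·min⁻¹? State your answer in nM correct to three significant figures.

0.100 nM

The required fractional saturation is v/Vmax = 54.1/233 = 0.2322.
Then [S]/(Km+[S]) = 0.2322 ⇒ [S] = 0.332 × 0.2322/(1 − 0.2322) = 0.100 nM.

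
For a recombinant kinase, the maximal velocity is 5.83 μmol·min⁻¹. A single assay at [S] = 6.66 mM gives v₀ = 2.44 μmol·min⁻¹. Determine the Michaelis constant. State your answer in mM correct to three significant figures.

From v = Vmax[S]/(Km+[S]), Km = [S](Vmax − v)/v.
Km = 6.66 × (5.83 − 2.44) / 2.44 = 22.58/2.44 = 9.25 mM.

9.25 mM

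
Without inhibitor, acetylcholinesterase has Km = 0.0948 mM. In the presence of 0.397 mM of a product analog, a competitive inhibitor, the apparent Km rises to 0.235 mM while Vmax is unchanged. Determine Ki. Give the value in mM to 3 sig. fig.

Competitive: Km,app = α·Km with α = 1 + [I]/Ki.
α = Km,app/Km = 0.235/0.0948 = 2.479.
Since α = 1 + [I]/Ki, [I]/Ki = 2.479 − 1 = 1.479 and Ki = 0.397/1.479 = 0.268 mM.

0.268 mM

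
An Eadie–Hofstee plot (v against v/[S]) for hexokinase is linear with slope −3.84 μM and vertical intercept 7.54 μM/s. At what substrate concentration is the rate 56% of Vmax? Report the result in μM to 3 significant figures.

The Eadie–Hofstee slope gives Km = 3.84 μM (slope = −Km).
v/Vmax = [S]/(Km+[S]) = 0.56 ⇒ [S] = Km·0.56/(1−0.56) = 3.84 × 1.273 = 4.89 μM.

4.89 μM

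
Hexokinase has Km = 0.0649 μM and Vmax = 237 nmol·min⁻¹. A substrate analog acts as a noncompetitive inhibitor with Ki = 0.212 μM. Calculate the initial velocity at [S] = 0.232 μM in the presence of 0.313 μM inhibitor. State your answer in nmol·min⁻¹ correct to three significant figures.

74.8 nmol·min⁻¹

With α = 1 + [I]/Ki = 1 + 0.313/0.212 = 2.476, the noncompetitive rate law is v = (Vmax/α)·[S] / (Km + [S]).
v = (237/2.476)×0.232 / (0.0649 + 0.232) = 22.20/0.2969 = 74.8 nmol·min⁻¹.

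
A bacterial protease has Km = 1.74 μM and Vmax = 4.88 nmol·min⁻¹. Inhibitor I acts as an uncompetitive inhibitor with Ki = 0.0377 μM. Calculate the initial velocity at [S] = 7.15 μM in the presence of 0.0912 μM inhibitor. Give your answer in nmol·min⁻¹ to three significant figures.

With α = 1 + [I]/Ki = 1 + 0.0912/0.0377 = 3.419, the uncompetitive rate law is v = (Vmax/α)·[S] / (Km/α + [S]).
v = (4.88/3.419)×7.15 / (1.74/3.419 + 7.15) = 10.21/7.659 = 1.33 nmol·min⁻¹.

1.33 nmol·min⁻¹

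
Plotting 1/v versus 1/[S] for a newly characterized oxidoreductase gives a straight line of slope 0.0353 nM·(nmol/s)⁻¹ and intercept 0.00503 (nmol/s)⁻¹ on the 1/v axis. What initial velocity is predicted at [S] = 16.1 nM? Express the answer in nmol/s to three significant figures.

The y-intercept is 1/Vmax, so Vmax = 1/0.00503 = 199 nmol/s.
The slope is Km/Vmax, so Km = 0.0353 × 199 = 7.02 nM.
Then v = 199 × 16.1/(7.02 + 16.1) = 138 nmol/s.

138 nmol/s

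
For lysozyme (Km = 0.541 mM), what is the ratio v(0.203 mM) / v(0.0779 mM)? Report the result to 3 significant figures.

2.17

The fractional saturations are [S]/(Km+[S]) = 0.0779/0.6189 = 0.1259 and 0.203/0.7440 = 0.2728.
v₂/v₁ is just their ratio: 0.2728/0.1259 = 2.17.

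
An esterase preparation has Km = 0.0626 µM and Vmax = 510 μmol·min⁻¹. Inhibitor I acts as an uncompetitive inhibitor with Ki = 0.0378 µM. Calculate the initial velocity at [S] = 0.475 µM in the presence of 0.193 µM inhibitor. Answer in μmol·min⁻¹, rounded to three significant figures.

α = 1 + [I]/Ki = 1 + 0.193/0.0378 = 6.106.
For an uncompetitive inhibitor, both parameters are divided by α, giving Vmax/α and Km/α: Km,app = 0.0103 µM, Vmax,app = 83.5 μmol·min⁻¹.
v = Vmax,app·[S]/(Km,app + [S]) = 83.5 × 0.475/(0.0103 + 0.475) = 81.8 μmol·min⁻¹.

81.8 μmol·min⁻¹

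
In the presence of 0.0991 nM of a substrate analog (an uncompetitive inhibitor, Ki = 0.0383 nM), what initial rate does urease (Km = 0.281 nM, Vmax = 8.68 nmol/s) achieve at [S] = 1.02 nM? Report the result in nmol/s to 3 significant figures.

With α = 1 + [I]/Ki = 1 + 0.0991/0.0383 = 3.587, the uncompetitive rate law is v = (Vmax/α)·[S] / (Km/α + [S]).
v = (8.68/3.587)×1.02 / (0.281/3.587 + 1.02) = 2.468/1.098 = 2.25 nmol/s.

2.25 nmol/s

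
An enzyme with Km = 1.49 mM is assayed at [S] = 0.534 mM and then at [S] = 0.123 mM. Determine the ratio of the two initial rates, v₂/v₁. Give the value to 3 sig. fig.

Since Vmax cancels, v₂/v₁ = [S]₂(Km+[S]₁) / [S]₁(Km+[S]₂).
= 0.123×(1.49+0.534) / (0.534×(1.49+0.123)) = 0.2490/0.8613 = 0.289.

0.289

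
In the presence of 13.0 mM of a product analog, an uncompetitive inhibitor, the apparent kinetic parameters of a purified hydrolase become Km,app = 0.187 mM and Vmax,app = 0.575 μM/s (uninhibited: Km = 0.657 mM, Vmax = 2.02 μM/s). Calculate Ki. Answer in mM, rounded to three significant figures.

5.17 mM

Uncompetitive: Vmax,app = Vmax/α (and Km,app = Km/α) with α = 1 + [I]/Ki.
α = Vmax/Vmax,app = 2.02/0.575 = 3.513.
Ki = [I]/(α − 1) = 13.0/2.513 = 5.17 mM.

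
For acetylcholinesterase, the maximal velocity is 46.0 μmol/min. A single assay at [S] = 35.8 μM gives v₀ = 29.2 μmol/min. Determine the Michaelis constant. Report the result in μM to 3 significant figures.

20.6 μM

v/Vmax = 29.2/46.0 = 0.6348 = [S]/(Km+[S]).
So Km + [S] = [S]/0.6348 = 56.40 μM, giving Km = 56.40 − 35.8 = 20.6 μM.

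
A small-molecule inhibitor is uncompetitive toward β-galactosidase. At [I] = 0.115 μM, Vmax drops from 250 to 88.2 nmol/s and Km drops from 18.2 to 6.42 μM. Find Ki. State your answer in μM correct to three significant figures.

Uncompetitive: Vmax,app = Vmax/α (and Km,app = Km/α) with α = 1 + [I]/Ki.
α = Vmax/Vmax,app = 250/88.2 = 2.834.
Since α = 1 + [I]/Ki, [I]/Ki = 2.834 − 1 = 1.834 and Ki = 0.115/1.834 = 0.0627 μM.

0.0627 μM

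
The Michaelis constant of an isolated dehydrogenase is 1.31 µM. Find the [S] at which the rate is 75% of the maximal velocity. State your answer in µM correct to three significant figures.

3.93 µM

v/Vmax = [S]/(Km+[S]) = 0.75, so [S] = Km·0.75/(1 − 0.75) = 1.31 × 3.000.
[S] = 3.93 µM.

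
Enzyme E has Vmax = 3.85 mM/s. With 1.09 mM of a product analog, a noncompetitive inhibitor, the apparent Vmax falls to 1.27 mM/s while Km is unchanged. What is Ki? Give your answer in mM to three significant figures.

0.537 mM

Noncompetitive: Vmax,app = Vmax/α with α = 1 + [I]/Ki.
α = Vmax/Vmax,app = 3.85/1.27 = 3.031.
Since α = 1 + [I]/Ki, [I]/Ki = 3.031 − 1 = 2.031 and Ki = 1.09/2.031 = 0.537 mM.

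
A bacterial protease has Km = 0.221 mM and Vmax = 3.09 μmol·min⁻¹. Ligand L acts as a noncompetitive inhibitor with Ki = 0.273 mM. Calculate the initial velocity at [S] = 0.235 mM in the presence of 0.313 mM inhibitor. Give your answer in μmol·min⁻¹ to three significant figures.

0.742 μmol·min⁻¹

With α = 1 + [I]/Ki = 1 + 0.313/0.273 = 2.147, the noncompetitive rate law is v = (Vmax/α)·[S] / (Km + [S]).
v = (3.09/2.147)×0.235 / (0.221 + 0.235) = 0.3383/0.4560 = 0.742 μmol·min⁻¹.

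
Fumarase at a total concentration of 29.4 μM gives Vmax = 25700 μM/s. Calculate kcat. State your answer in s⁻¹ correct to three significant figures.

kcat = Vmax/[E]total = 25700 μM/s / 29.4 μM = 874 s⁻¹.

874 s⁻¹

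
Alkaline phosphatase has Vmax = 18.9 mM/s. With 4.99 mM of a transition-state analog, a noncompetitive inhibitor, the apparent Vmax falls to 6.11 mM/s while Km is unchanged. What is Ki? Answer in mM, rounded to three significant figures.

Noncompetitive: Vmax,app = Vmax/α with α = 1 + [I]/Ki.
α = Vmax/Vmax,app = 18.9/6.11 = 3.093.
Ki = [I]/(α − 1) = 4.99/2.093 = 2.38 mM.

2.38 mM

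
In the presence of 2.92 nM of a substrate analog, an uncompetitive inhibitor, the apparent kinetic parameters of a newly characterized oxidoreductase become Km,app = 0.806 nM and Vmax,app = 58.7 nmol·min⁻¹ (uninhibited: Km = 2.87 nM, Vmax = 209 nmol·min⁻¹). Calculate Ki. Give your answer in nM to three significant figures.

Uncompetitive: Vmax,app = Vmax/α (and Km,app = Km/α) with α = 1 + [I]/Ki.
α = Vmax/Vmax,app = 209/58.7 = 3.560.
Ki = [I]/(α − 1) = 2.92/2.560 = 1.14 nM.

1.14 nM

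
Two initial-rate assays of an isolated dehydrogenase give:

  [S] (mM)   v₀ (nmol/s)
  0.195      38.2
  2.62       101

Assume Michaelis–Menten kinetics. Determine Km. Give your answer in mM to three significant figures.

0.399 mM

From v = Vmax[S]/(Km+[S]), each point gives Vmax = v(Km+[S])/[S].
Equating: 38.2(Km+0.195)/0.195 = 101(Km+2.62)/2.62.
195.9·Km + 38.2 = 38.55·Km + 101, so (195.9 − 38.55)·Km = 101 − 38.2.
Km = 62.80/157.3 = 0.399 mM; then Vmax = 38.2(0.399+0.195)/0.195 = 116 nmol/s.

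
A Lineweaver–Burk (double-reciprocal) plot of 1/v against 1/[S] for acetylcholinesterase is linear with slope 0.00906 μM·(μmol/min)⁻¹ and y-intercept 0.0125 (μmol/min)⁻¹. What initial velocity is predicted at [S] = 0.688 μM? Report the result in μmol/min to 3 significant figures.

39.0 μmol/min

The y-intercept is 1/Vmax, so Vmax = 1/0.0125 = 80.0 μmol/min.
The slope is Km/Vmax, so Km = 0.00906 × 80.0 = 0.725 μM.
Then v = 80.0 × 0.688/(0.725 + 0.688) = 39.0 μmol/min.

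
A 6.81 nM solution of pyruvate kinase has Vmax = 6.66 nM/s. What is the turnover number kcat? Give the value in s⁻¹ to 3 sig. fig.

0.978 s⁻¹

kcat = Vmax/[E]total = 6.66 nM/s / 6.81 nM = 0.978 s⁻¹.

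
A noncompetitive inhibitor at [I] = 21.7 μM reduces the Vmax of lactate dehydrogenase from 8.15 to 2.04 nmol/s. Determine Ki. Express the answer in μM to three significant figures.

Noncompetitive: Vmax,app = Vmax/α with α = 1 + [I]/Ki.
α = Vmax/Vmax,app = 8.15/2.04 = 3.995.
Since α = 1 + [I]/Ki, [I]/Ki = 3.995 − 1 = 2.995 and Ki = 21.7/2.995 = 7.25 μM.

7.25 μM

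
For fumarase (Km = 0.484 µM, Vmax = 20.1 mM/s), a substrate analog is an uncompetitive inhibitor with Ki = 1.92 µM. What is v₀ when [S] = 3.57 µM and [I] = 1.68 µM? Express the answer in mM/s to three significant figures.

10.0 mM/s

With α = 1 + [I]/Ki = 1 + 1.68/1.92 = 1.875, the uncompetitive rate law is v = (Vmax/α)·[S] / (Km/α + [S]).
v = (20.1/1.875)×3.57 / (0.484/1.875 + 3.57) = 38.27/3.828 = 10.0 mM/s.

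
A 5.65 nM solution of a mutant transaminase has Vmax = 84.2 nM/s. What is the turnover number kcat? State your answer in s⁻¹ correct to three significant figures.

kcat = Vmax/[E]total = 84.2 nM/s / 5.65 nM = 14.9 s⁻¹.

14.9 s⁻¹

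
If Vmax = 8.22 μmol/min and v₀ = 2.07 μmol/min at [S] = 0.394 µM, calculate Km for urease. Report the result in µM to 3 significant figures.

v/Vmax = 2.07/8.22 = 0.2518 = [S]/(Km+[S]).
So Km + [S] = [S]/0.2518 = 1.565 µM, giving Km = 1.565 − 0.394 = 1.17 µM.

1.17 µM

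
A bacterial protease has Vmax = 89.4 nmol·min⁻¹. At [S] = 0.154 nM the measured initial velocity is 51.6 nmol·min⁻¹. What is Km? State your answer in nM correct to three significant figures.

0.113 nM

From v = Vmax[S]/(Km+[S]), Km = [S](Vmax − v)/v.
Km = 0.154 × (89.4 − 51.6) / 51.6 = 5.821/51.6 = 0.113 nM.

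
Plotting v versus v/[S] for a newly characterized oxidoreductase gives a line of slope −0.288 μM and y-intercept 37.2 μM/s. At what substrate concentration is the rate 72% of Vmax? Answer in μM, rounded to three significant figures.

0.741 μM

The Eadie–Hofstee slope gives Km = 0.288 μM (slope = −Km).
v/Vmax = [S]/(Km+[S]) = 0.72 ⇒ [S] = Km·0.72/(1−0.72) = 0.288 × 2.571 = 0.741 μM.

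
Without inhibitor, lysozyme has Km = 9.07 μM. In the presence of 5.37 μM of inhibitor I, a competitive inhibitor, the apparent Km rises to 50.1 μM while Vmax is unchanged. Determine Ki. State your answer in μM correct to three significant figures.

1.19 μM

Competitive: Km,app = α·Km with α = 1 + [I]/Ki.
α = Km,app/Km = 50.1/9.07 = 5.524.
Ki = [I]/(α − 1) = 5.37/4.524 = 1.19 μM.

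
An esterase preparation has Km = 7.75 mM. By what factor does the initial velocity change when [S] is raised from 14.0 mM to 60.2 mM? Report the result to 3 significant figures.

The fractional saturations are [S]/(Km+[S]) = 14.0/21.75 = 0.6437 and 60.2/67.95 = 0.8859.
v₂/v₁ is just their ratio: 0.8859/0.6437 = 1.38.

1.38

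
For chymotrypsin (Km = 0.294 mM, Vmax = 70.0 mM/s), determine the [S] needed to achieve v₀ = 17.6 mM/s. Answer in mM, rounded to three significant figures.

0.0987 mM

Rearranging v = Vmax[S]/(Km+[S]) gives [S] = Km·v/(Vmax − v).
[S] = 0.294 × 17.6 / (70.0 − 17.6) = 5.174/52.40 = 0.0987 mM.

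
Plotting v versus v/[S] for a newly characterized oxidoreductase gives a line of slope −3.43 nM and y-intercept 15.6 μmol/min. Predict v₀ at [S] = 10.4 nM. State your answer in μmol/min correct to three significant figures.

11.7 μmol/min

In the Eadie–Hofstee form v = Vmax − Km·(v/[S]), the slope is −Km and the intercept is Vmax, so Km = 3.43 nM and Vmax = 15.6 μmol/min.
v = 15.6 × 10.4/(3.43 + 10.4) = 11.7 μmol/min.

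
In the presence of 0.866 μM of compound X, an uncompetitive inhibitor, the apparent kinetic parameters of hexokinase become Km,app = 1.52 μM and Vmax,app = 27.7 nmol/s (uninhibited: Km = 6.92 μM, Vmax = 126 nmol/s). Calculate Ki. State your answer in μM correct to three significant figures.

Uncompetitive: Vmax,app = Vmax/α (and Km,app = Km/α) with α = 1 + [I]/Ki.
α = Vmax/Vmax,app = 126/27.7 = 4.549.
Ki = [I]/(α − 1) = 0.866/3.549 = 0.244 μM.

0.244 μM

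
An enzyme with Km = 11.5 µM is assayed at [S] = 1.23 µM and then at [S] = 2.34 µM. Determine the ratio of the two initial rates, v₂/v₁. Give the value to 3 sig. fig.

The fractional saturations are [S]/(Km+[S]) = 1.23/12.73 = 0.09662 and 2.34/13.84 = 0.1691.
v₂/v₁ is just their ratio: 0.1691/0.09662 = 1.75.

1.75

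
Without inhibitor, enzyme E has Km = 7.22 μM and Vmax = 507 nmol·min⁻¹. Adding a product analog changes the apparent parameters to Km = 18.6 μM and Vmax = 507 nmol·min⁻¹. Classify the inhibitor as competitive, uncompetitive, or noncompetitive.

Km increases (7.22 → 18.6 μM) while Vmax is unchanged — the hallmark of competitive inhibition.

competitive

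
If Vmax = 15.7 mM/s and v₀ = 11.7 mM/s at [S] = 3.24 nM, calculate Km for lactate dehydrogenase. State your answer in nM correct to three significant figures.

1.11 nM

From v = Vmax[S]/(Km+[S]), Km = [S](Vmax − v)/v.
Km = 3.24 × (15.7 − 11.7) / 11.7 = 12.96/11.7 = 1.11 nM.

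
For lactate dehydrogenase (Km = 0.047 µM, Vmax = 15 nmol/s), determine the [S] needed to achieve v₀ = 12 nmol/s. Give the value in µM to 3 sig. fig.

0.188 µM

Rearranging v = Vmax[S]/(Km+[S]) gives [S] = Km·v/(Vmax − v).
[S] = 0.047 × 12 / (15 − 12) = 0.5640/3.000 = 0.188 µM.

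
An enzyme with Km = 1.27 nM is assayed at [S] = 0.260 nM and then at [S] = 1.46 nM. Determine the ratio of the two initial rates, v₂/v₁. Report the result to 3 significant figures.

3.15

Since Vmax cancels, v₂/v₁ = [S]₂(Km+[S]₁) / [S]₁(Km+[S]₂).
= 1.46×(1.27+0.260) / (0.260×(1.27+1.46)) = 2.234/0.7098 = 3.15.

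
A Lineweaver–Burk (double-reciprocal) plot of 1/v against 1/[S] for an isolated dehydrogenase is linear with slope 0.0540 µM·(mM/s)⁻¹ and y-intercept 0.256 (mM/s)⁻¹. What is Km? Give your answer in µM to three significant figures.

0.211 µM

y-intercept = 1/Vmax ⇒ Vmax = 3.91 mM/s; slope = Km/Vmax ⇒ Km = slope × Vmax.
Km = 0.0540 × 3.91 = 0.211 µM.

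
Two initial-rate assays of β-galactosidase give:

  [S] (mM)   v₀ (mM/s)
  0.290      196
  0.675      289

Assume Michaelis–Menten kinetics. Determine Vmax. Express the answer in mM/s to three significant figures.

In reciprocal form, 1/v = (Km/Vmax)·(1/[S]) + 1/Vmax. The two points give (1/[S], 1/v) = (3.448, 0.005102) and (1.481, 0.003460).
Slope = (0.005102 − 0.003460)/(3.448 − 1.481) = 0.0008348; intercept = 0.005102 − 0.0008348×3.448 = 0.002224.
Vmax = 1/intercept = 450 mM/s; Km = slope × Vmax = 0.0008348 × 450 = 0.375 mM.

450 mM/s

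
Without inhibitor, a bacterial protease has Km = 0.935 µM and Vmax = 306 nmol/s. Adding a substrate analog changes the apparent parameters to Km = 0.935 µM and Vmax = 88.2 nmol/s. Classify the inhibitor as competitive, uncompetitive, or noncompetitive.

noncompetitive

Vmax decreases (306 → 88.2 nmol/s) while Km is unchanged — pure noncompetitive inhibition.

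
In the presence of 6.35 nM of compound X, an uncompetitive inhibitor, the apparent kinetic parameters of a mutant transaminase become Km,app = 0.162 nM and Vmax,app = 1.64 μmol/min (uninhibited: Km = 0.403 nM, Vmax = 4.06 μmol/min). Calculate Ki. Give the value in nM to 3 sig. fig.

4.30 nM

Uncompetitive: Vmax,app = Vmax/α (and Km,app = Km/α) with α = 1 + [I]/Ki.
α = Vmax/Vmax,app = 4.06/1.64 = 2.476.
Ki = [I]/(α − 1) = 6.35/1.476 = 4.30 nM.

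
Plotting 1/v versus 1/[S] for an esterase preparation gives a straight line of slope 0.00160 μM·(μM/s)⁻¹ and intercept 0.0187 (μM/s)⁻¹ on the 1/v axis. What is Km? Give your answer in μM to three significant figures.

0.0856 μM

y-intercept = 1/Vmax ⇒ Vmax = 53.5 μM/s; slope = Km/Vmax ⇒ Km = slope × Vmax.
Km = 0.00160 × 53.5 = 0.0856 μM.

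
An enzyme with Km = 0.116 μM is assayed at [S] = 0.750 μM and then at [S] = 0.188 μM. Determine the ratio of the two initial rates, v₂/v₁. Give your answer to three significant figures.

0.714

The fractional saturations are [S]/(Km+[S]) = 0.750/0.8660 = 0.8661 and 0.188/0.3040 = 0.6184.
v₂/v₁ is just their ratio: 0.6184/0.8661 = 0.714.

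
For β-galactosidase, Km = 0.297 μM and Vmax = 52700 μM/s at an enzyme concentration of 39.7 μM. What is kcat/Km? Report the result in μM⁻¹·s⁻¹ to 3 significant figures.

4470 μM⁻¹·s⁻¹

kcat = Vmax/[E]total = 52700/39.7 = 1330 s⁻¹.
kcat/Km = 1330/0.297 = 4470 μM⁻¹·s⁻¹.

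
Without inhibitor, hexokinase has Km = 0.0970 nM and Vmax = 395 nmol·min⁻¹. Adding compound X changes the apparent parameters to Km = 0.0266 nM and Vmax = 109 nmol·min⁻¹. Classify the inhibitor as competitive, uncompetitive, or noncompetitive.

Both Km and Vmax decrease by the same factor (~3.64-fold) — characteristic of uncompetitive inhibition.

uncompetitive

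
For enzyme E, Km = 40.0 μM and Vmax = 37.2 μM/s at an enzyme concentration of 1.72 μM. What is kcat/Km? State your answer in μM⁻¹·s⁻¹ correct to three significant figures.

kcat = Vmax/[E]total = 37.2/1.72 = 21.6 s⁻¹.
kcat/Km = 21.6/40.0 = 0.541 μM⁻¹·s⁻¹.

0.541 μM⁻¹·s⁻¹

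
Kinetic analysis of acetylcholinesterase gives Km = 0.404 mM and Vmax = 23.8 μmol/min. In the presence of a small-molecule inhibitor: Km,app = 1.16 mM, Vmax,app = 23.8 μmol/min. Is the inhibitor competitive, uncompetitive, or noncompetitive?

competitive

Km increases (0.404 → 1.16 mM) while Vmax is unchanged — the hallmark of competitive inhibition.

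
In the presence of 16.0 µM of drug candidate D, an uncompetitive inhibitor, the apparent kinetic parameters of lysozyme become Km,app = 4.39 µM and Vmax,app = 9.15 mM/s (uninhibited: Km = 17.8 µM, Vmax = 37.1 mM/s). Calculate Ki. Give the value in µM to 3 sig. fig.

5.24 µM

Uncompetitive: Vmax,app = Vmax/α (and Km,app = Km/α) with α = 1 + [I]/Ki.
α = Vmax/Vmax,app = 37.1/9.15 = 4.055.
Since α = 1 + [I]/Ki, [I]/Ki = 4.055 − 1 = 3.055 and Ki = 16.0/3.055 = 5.24 µM.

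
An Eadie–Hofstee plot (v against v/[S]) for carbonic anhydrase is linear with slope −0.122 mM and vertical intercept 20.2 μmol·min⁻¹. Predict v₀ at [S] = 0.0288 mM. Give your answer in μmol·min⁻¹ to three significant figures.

In the Eadie–Hofstee form v = Vmax − Km·(v/[S]), the slope is −Km and the intercept is Vmax, so Km = 0.122 mM and Vmax = 20.2 μmol·min⁻¹.
v = 20.2 × 0.0288/(0.122 + 0.0288) = 3.86 μmol·min⁻¹.

3.86 μmol·min⁻¹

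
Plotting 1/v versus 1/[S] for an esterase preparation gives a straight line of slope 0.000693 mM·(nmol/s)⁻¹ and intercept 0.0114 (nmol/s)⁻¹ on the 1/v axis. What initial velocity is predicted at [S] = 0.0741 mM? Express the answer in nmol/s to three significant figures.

48.2 nmol/s

The y-intercept is 1/Vmax, so Vmax = 1/0.0114 = 87.7 nmol/s.
The slope is Km/Vmax, so Km = 0.000693 × 87.7 = 0.0608 mM.
Then v = 87.7 × 0.0741/(0.0608 + 0.0741) = 48.2 nmol/s.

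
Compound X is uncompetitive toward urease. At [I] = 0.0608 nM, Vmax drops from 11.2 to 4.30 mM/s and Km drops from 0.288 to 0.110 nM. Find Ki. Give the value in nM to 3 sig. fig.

Uncompetitive: Vmax,app = Vmax/α (and Km,app = Km/α) with α = 1 + [I]/Ki.
α = Vmax/Vmax,app = 11.2/4.30 = 2.605.
Ki = [I]/(α − 1) = 0.0608/1.605 = 0.0379 nM.

0.0379 nM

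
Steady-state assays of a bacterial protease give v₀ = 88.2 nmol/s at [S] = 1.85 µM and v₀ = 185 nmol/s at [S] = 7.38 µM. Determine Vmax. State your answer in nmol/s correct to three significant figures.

292 nmol/s

From v = Vmax[S]/(Km+[S]), each point gives Vmax = v(Km+[S])/[S].
Equating: 88.2(Km+1.85)/1.85 = 185(Km+7.38)/7.38.
47.68·Km + 88.2 = 25.07·Km + 185, so (47.68 − 25.07)·Km = 185 − 88.2.
Km = 96.80/22.61 = 4.28 µM; then Vmax = 88.2(4.28+1.85)/1.85 = 292 nmol/s.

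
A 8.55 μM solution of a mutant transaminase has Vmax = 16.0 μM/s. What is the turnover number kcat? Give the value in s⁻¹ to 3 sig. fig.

1.87 s⁻¹

kcat = Vmax/[E]total = 16.0 μM/s / 8.55 μM = 1.87 s⁻¹.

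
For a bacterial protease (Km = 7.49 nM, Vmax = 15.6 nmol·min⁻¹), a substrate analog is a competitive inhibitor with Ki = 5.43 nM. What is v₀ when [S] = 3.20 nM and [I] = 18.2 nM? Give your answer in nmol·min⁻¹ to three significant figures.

With α = 1 + [I]/Ki = 1 + 18.2/5.43 = 4.352, the competitive rate law is v = Vmax[S] / (αKm + [S]).
v = 15.6×3.20 / (4.352×7.49 + 3.20) = 49.92/35.79 = 1.39 nmol·min⁻¹.

1.39 nmol·min⁻¹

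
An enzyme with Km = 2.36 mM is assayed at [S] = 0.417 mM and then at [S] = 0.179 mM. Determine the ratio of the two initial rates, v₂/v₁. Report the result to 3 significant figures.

0.469

The fractional saturations are [S]/(Km+[S]) = 0.417/2.777 = 0.1502 and 0.179/2.539 = 0.07050.
v₂/v₁ is just their ratio: 0.07050/0.1502 = 0.469.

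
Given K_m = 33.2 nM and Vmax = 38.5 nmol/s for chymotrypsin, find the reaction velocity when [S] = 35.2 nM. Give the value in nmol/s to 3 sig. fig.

v = Vmax·[S]/(Km + [S]) = 38.5 × 35.2 / (33.2 + 35.2)
  = 1355 / 68.40 = 19.8 nmol/s.

19.8 nmol/s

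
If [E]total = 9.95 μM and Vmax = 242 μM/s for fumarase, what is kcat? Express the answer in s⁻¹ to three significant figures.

24.3 s⁻¹

kcat = Vmax/[E]total = 242 μM/s / 9.95 μM = 24.3 s⁻¹.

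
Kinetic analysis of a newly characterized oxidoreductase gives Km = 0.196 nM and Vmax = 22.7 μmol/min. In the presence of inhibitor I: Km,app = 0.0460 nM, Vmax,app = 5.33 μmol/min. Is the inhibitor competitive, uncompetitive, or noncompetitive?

Both Km and Vmax decrease by the same factor (~4.26-fold) — characteristic of uncompetitive inhibition.

uncompetitive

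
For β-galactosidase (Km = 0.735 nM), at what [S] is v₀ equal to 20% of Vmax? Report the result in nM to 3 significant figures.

v/Vmax = [S]/(Km+[S]) = 0.2, so [S] = Km·0.2/(1 − 0.2) = 0.735 × 0.2500.
[S] = 0.184 nM.

0.184 nM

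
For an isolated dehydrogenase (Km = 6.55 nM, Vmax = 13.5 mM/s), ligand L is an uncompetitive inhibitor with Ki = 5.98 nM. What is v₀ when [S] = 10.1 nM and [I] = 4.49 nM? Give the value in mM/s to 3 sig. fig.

5.63 mM/s

α = 1 + [I]/Ki = 1 + 4.49/5.98 = 1.751.
For an uncompetitive inhibitor, both parameters are divided by α, giving Vmax/α and Km/α: Km,app = 3.74 nM, Vmax,app = 7.71 mM/s.
v = Vmax,app·[S]/(Km,app + [S]) = 7.71 × 10.1/(3.74 + 10.1) = 5.63 mM/s.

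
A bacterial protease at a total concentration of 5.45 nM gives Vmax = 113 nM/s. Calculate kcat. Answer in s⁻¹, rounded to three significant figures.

kcat = Vmax/[E]total = 113 nM/s / 5.45 nM = 20.7 s⁻¹.

20.7 s⁻¹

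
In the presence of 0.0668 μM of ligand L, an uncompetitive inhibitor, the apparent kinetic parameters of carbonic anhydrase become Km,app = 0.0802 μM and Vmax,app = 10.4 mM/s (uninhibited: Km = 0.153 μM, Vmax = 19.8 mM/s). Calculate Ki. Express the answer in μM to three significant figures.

0.0739 μM

Uncompetitive: Vmax,app = Vmax/α (and Km,app = Km/α) with α = 1 + [I]/Ki.
α = Vmax/Vmax,app = 19.8/10.4 = 1.904.
Ki = [I]/(α − 1) = 0.0668/0.9038 = 0.0739 μM.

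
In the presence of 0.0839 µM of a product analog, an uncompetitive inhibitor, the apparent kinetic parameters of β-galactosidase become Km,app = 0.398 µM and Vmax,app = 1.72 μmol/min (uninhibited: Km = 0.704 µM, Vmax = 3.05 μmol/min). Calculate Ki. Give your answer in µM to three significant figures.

Uncompetitive: Vmax,app = Vmax/α (and Km,app = Km/α) with α = 1 + [I]/Ki.
α = Vmax/Vmax,app = 3.05/1.72 = 1.773.
Ki = [I]/(α − 1) = 0.0839/0.7733 = 0.109 µM.

0.109 µM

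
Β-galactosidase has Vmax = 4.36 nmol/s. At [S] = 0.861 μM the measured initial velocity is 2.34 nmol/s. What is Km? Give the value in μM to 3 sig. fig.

From v = Vmax[S]/(Km+[S]), Km = [S](Vmax − v)/v.
Km = 0.861 × (4.36 − 2.34) / 2.34 = 1.739/2.34 = 0.743 μM.

0.743 μM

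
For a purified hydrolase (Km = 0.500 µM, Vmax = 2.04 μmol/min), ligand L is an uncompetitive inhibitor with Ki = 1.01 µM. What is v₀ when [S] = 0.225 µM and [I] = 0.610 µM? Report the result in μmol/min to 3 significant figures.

0.533 μmol/min

α = 1 + [I]/Ki = 1 + 0.610/1.01 = 1.604.
For an uncompetitive inhibitor, both parameters are divided by α, giving Vmax/α and Km/α: Km,app = 0.312 µM, Vmax,app = 1.27 μmol/min.
v = Vmax,app·[S]/(Km,app + [S]) = 1.27 × 0.225/(0.312 + 0.225) = 0.533 μmol/min.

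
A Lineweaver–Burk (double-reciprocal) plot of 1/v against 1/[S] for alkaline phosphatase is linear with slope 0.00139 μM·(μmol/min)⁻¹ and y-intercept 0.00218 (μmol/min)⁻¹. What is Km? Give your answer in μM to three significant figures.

0.638 μM

y-intercept = 1/Vmax ⇒ Vmax = 459 μmol/min; slope = Km/Vmax ⇒ Km = slope × Vmax.
Km = 0.00139 × 459 = 0.638 μM.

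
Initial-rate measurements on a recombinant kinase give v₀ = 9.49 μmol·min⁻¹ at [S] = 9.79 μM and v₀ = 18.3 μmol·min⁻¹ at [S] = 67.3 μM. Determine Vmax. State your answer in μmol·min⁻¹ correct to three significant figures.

In reciprocal form, 1/v = (Km/Vmax)·(1/[S]) + 1/Vmax. The two points give (1/[S], 1/v) = (0.1021, 0.1054) and (0.01486, 0.05464).
Slope = (0.1054 − 0.05464)/(0.1021 − 0.01486) = 0.5812; intercept = 0.1054 − 0.5812×0.1021 = 0.04601.
Vmax = 1/intercept = 21.7 μmol·min⁻¹; Km = slope × Vmax = 0.5812 × 21.7 = 12.6 μM.

21.7 μmol·min⁻¹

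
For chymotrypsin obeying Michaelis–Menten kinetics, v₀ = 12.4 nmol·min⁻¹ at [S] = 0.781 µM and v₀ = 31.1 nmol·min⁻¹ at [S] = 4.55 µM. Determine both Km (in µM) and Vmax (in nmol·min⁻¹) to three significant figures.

Km = 2.07 µM; Vmax = 45.2 nmol·min⁻¹

In reciprocal form, 1/v = (Km/Vmax)·(1/[S]) + 1/Vmax. The two points give (1/[S], 1/v) = (1.280, 0.08065) and (0.2198, 0.03215).
Slope = (0.08065 − 0.03215)/(1.280 − 0.2198) = 0.04572; intercept = 0.08065 − 0.04572×1.280 = 0.02211.
Vmax = 1/intercept = 45.2 nmol·min⁻¹; Km = slope × Vmax = 0.04572 × 45.2 = 2.07 µM.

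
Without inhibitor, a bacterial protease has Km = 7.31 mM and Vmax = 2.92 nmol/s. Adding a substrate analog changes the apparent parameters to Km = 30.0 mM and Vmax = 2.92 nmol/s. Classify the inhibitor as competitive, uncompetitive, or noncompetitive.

Km increases (7.31 → 30.0 mM) while Vmax is unchanged — the hallmark of competitive inhibition.

competitive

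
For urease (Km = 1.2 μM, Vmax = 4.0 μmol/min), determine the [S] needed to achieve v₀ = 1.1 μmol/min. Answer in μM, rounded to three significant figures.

0.455 μM

The required fractional saturation is v/Vmax = 1.1/4.0 = 0.2750.
Then [S]/(Km+[S]) = 0.2750 ⇒ [S] = 1.2 × 0.2750/(1 − 0.2750) = 0.455 μM.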